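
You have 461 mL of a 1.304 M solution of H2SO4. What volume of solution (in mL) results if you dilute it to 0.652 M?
Using M₁V₁ = M₂V₂:
1.304 × 461 = 0.652 × V₂
V₂ = (1.304 × 461) / 0.652 = 922 mL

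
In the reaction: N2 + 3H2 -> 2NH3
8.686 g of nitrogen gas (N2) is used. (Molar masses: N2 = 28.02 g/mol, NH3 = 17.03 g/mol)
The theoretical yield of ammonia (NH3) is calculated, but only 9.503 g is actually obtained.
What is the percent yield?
Moles of N2 = 8.686 g ÷ 28.02 g/mol = 0.309993 mol
Mole ratio: 2 mol NH3 / 1 mol N2
Moles of NH3 = 0.309993 × (2/1) = 0.619986 mol
Theoretical yield = 0.619986 mol × 17.03 g/mol = 10.558 g
Actual yield = 9.503 g
Percent yield = (9.503 / 10.558) × 100% = 90.0%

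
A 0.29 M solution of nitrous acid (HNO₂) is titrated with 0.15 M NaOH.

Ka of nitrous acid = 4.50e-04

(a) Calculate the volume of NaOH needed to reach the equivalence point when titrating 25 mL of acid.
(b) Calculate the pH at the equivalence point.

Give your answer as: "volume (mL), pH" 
V = 48.3 mL, pH = 8.17

(a) At equivalence: moles acid = moles base.
moles acid = 0.29 × 0.025 = 0.00725 mol; V_NaOH = 0.00725/0.15 = 0.04833 L = 48.3 mL.
(b) At equivalence, all acid → conjugate base A⁻ at [A⁻] = 0.00725/0.07333 = 0.09886 M.
Kb = Kw/Ka = 1.0e-14/4.50e-04 = 2.222e-11; [OH⁻] = √(Kb·[A⁻]) = 1.482e-06; pOH = 5.83; pH = 14 − pOH = 8.17.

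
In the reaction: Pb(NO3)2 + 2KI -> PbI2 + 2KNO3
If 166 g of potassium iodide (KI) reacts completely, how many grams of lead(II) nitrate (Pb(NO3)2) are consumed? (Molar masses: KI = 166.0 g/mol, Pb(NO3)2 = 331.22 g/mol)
Moles of KI = 166 g ÷ 166.0 g/mol = 1 mol
Mole ratio: 1 mol Pb(NO3)2 / 2 mol KI
Moles of Pb(NO3)2 = 1 × (1/2) = 0.5 mol
Mass of Pb(NO3)2 = 0.5 mol × 331.22 g/mol = 165.6 g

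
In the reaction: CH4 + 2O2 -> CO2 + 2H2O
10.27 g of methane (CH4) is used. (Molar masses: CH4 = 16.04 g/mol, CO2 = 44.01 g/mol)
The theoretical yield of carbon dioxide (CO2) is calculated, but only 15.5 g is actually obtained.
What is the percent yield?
Moles of CH4 = 10.27 g ÷ 16.04 g/mol = 0.640274 mol
Mole ratio: 1 mol CO2 / 1 mol CH4
Moles of CO2 = 0.640274 × (1/1) = 0.640274 mol
Theoretical yield = 0.640274 mol × 44.01 g/mol = 28.178 g
Actual yield = 15.5 g
Percent yield = (15.5 / 28.178) × 100% = 55.0%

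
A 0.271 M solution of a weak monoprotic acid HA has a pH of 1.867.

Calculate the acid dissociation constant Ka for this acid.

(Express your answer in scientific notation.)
K_a = 7.17e-04

[H⁺] = 10^(−pH) = 10^(−1.867) = 1.358e-02 M. For HA ⇌ H⁺ + A⁻, Ka = x²/(C − x) = (1.358e-02)²/(0.271 − 1.358e-02) = 7.17e-04.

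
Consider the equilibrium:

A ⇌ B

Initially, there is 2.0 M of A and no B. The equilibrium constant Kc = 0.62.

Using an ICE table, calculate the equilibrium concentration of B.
[B] = 0.765 M

ICE: [A] = 2.0 − x, [B] = x.
Kc = x/(2.0 − x) = 0.62 ⇒ x = 0.62·2.0/(1 + 0.62) = 1.24/1.62 = 0.7654.
[B] = x = 0.765 M.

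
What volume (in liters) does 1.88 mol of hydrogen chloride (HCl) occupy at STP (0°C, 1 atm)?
At STP, 1 mol of gas occupies 22.4 L
Volume = 1.88 mol × 22.4 L/mol = 42.11 L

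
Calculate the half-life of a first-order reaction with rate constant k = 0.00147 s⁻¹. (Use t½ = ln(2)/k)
471.53 s

t½ = ln(2)/k = 0.6931/0.00147 = 471.53 s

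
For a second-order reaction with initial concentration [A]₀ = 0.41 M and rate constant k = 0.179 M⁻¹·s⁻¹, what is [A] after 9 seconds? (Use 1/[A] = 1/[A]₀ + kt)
0.2469 M

1/[A] = 1/[A]₀ + k·t = 1/0.41 + (0.179)·(9) = 2.4390 + 1.6110 = 4.0500
[A] = 1/4.0500 = 0.2469 M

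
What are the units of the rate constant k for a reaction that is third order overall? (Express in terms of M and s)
M⁻²·s⁻¹

For an n-th order reaction, rate = k·[A]^n has units M/s, so k has units (M/s)/M^n = M^(1-n)·s⁻¹. With n = 3: units = M^(-2)·s⁻¹ = M⁻²·s⁻¹.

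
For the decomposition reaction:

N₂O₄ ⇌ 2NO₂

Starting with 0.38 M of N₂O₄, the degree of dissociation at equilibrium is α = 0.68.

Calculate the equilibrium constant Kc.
K_c = 2.1964

x = α·[A]₀ = 0.68 × 0.38 = 0.2584 M dissociated.
At eq: [N₂O₄] = 0.38 − 0.2584 = 0.1216 M; [NO₂] = 2x = 0.5168 M.
Kc = [NO₂]²/[N₂O₄] = (0.5168)²/0.1216 = 2.196.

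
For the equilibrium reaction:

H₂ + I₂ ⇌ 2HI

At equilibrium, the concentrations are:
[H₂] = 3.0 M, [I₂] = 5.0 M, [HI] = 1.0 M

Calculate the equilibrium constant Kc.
K_c = 0.0667

Kc = ([HI]^2) / ([H₂] × [I₂])
   = ((1.0)^2) / ((3.0)·(5.0))
   = 1 / 15 = 0.0667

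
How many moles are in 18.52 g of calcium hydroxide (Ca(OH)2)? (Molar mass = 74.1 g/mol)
Moles = 18.52 g ÷ 74.1 g/mol = 0.2499 mol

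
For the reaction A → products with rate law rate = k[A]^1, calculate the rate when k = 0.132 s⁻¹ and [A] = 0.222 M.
0.0293 M/s

rate = k·[A]^1 = 0.132·(0.222)^1 = 0.132·0.222 = 0.0293 M/s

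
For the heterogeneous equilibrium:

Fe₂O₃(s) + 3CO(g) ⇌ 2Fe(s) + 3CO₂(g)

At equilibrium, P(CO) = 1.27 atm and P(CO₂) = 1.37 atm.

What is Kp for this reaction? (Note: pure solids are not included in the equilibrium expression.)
K_p = 1.255

Solids (Fe₂O₃, Fe) are excluded.
Kp = P(CO₂)³/P(CO)³ = (1.37)³/(1.27)³ = 2.571/2.048 = 1.255.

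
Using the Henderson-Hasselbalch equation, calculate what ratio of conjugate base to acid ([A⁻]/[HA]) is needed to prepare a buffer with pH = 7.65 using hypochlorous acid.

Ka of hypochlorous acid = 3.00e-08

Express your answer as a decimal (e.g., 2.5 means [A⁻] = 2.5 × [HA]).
[A⁻]/[HA] = 1.340

pKa = −log(3.00e-08) = 7.5229. pH = pKa + log([A⁻]/[HA]). 7.65 = 7.5229 + log(ratio). log(ratio) = 7.65 − 7.5229 = 0.1271. ratio = 10^(0.1271) = 1.340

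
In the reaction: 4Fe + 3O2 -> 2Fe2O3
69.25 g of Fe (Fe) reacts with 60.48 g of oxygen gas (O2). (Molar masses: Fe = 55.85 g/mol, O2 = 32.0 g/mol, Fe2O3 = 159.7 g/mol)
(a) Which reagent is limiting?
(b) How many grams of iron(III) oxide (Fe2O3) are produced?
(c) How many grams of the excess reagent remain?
(a) Fe, (b) 99.01 g, (c) 30.72 g

Moles of Fe = 69.25 g ÷ 55.85 g/mol = 1.23993 mol
Moles of O2 = 60.48 g ÷ 32.0 g/mol = 1.89 mol
Moles ÷ coefficient: Fe: 1.23993/4 = 0.31, O2: 1.89/3 = 0.63
(a) Fe has the smaller value, so Fe is the limiting reagent.
(b) Moles of Fe2O3 = 1.23993 mol Fe × (2/4) = 0.619964 mol; mass = 0.619964 mol × 159.7 g/mol = 99.01 g
(c) O2 consumed = 1.23993 × (3/4) = 0.929946 mol; remaining = 1.89 − 0.929946 = 0.960054 mol; mass = 0.960054 mol × 32.0 g/mol = 30.72 g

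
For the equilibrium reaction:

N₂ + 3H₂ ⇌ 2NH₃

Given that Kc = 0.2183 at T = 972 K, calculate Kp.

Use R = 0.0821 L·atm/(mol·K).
K_p = 3.43e-05

Δn = (moles gaseous products) − (moles gaseous reactants) = -2
T = 972 K; RT = 0.0821 × 972 = 79.8012
Kp = Kc·(RT)^Δn = 0.2183 × (79.8012)^-2 = 0.2183 × 0.000157029 = 3.43e-05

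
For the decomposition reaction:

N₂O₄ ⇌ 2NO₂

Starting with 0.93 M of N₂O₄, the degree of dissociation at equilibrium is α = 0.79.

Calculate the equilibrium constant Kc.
K_c = 11.06

x = α·[A]₀ = 0.79 × 0.93 = 0.7347 M dissociated.
At eq: [N₂O₄] = 0.93 − 0.7347 = 0.1953 M; [NO₂] = 2x = 1.469 M.
Kc = [NO₂]²/[N₂O₄] = (1.469)²/0.1953 = 11.06.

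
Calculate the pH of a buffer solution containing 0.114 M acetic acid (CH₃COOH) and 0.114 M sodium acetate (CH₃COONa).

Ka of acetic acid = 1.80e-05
pH = 4.74

pKa = -log(1.80e-05) = 4.74. pH = pKa + log([A⁻]/[HA]) = 4.74 + log(0.114/0.114)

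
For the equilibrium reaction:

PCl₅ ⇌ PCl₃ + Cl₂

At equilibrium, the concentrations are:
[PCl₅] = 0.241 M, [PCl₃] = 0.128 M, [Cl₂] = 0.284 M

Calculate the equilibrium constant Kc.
K_c = 0.1508

Kc = ([PCl₃] × [Cl₂]) / ([PCl₅])
   = ((0.128)·(0.284)) / ((0.241))
   = 0.036352 / 0.241 = 0.1508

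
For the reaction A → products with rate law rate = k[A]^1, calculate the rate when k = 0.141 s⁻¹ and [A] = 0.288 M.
0.04061 M/s

rate = k·[A]^1 = 0.141·(0.288)^1 = 0.141·0.288 = 0.04061 M/s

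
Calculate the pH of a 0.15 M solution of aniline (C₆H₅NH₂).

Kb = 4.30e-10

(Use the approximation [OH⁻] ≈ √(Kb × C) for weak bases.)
pH = 8.90

[OH⁻] = √(Kb × C) = √(4.30e-10 × 0.15) = 8.0312e-06. pOH = 5.10, pH = 14 - pOH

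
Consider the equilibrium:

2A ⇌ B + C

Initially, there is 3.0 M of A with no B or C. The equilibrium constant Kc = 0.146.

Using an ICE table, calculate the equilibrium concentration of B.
[B] = 0.650 M

ICE: [A] = 3.0 − 2x, [B] = [C] = x.
Kc = x²/(3.0 − 2x)² = 0.146 ⇒ √Kc = x/(3.0 − 2x).
x = √0.146·3.0/(1 + 2√0.146) = 0.3821·3.0/1.7642 = 0.64976.
[B] = x = 0.650 M.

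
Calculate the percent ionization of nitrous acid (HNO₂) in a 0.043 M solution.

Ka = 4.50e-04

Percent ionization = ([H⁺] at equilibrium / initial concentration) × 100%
Percent ionization = 9.72%

Let x = [H⁺]. Ka = x²/(C - x) ⇒ x² + (4.50e-04)x - (4.50e-04)(0.043) = 0. x = 4.1796e-03. Percent = (4.1796e-03/0.043) × 100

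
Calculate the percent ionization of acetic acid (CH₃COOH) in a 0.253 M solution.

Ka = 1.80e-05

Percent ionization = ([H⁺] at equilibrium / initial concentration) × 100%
Percent ionization = 0.84%

Let x = [H⁺]. Ka = x²/(C - x) ⇒ x² + (1.80e-05)x - (1.80e-05)(0.253) = 0. x = 2.1250e-03. Percent = (2.1250e-03/0.253) × 100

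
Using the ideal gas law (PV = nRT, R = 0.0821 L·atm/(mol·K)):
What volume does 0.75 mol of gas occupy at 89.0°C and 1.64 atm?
T = 89.0°C + 273.15 = 362.15 K
V = nRT/P = (0.75 × 0.0821 × 362.15) / 1.64
V = 13.60 L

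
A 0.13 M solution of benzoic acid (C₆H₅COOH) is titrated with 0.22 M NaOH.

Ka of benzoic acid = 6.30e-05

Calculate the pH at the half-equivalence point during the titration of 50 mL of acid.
pH = pKa = 4.20

At the half-equivalence point, [HA] = [A⁻], so by Henderson–Hasselbalch pH = pKa + log(1) = pKa.
pKa = −log(6.30e-05) = 4.20.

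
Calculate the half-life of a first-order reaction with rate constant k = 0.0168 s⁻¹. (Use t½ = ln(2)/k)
41.26 s

t½ = ln(2)/k = 0.6931/0.0168 = 41.26 s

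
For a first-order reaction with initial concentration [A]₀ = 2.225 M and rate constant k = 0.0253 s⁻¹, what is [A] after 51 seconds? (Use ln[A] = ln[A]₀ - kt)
0.6123 M

ln[A] = ln[A]₀ - k·t = ln(2.225) - (0.0253)·(51) = 0.7998 - 1.2903 = -0.4905
[A] = e^(-0.4905) = 0.6123 M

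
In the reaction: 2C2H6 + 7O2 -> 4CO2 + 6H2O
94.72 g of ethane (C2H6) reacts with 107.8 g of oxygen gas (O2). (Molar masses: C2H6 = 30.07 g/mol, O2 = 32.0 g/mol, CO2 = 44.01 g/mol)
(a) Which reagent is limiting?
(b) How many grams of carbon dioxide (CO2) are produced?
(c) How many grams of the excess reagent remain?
(a) O2, (b) 84.72 g, (c) 65.78 g

Moles of C2H6 = 94.72 g ÷ 30.07 g/mol = 3.14998 mol
Moles of O2 = 107.8 g ÷ 32.0 g/mol = 3.36875 mol
Moles ÷ coefficient: C2H6: 3.14998/2 = 1.575, O2: 3.36875/7 = 0.4813
(a) O2 has the smaller value, so O2 is the limiting reagent.
(b) Moles of CO2 = 3.36875 mol O2 × (4/7) = 1.925 mol; mass = 1.925 mol × 44.01 g/mol = 84.72 g
(c) C2H6 consumed = 3.36875 × (2/7) = 0.9625 mol; remaining = 3.14998 − 0.9625 = 2.18748 mol; mass = 2.18748 mol × 30.07 g/mol = 65.78 g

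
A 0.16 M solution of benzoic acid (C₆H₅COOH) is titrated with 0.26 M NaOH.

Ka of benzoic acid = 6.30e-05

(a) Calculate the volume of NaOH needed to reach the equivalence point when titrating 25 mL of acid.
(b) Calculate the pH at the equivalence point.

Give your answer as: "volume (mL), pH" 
V = 15.4 mL, pH = 8.60

(a) At equivalence: moles acid = moles base.
moles acid = 0.16 × 0.025 = 0.004 mol; V_NaOH = 0.004/0.26 = 0.01538 L = 15.4 mL.
(b) At equivalence, all acid → conjugate base A⁻ at [A⁻] = 0.004/0.04038 = 0.09905 M.
Kb = Kw/Ka = 1.0e-14/6.30e-05 = 1.587e-10; [OH⁻] = √(Kb·[A⁻]) = 3.965e-06; pOH = 5.40; pH = 14 − pOH = 8.60.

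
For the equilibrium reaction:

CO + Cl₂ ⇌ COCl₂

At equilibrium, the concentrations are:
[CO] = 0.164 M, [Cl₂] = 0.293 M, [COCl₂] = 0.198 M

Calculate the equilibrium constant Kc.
K_c = 4.1205

Kc = ([COCl₂]) / ([CO] × [Cl₂])
   = ((0.198)) / ((0.164)·(0.293))
   = 0.198 / 0.048052 = 4.1205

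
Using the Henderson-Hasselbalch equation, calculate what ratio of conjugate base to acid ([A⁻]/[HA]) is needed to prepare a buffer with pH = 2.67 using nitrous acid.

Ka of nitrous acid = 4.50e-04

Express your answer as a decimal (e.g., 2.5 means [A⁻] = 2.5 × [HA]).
[A⁻]/[HA] = 0.210

pKa = −log(4.50e-04) = 3.3468. pH = pKa + log([A⁻]/[HA]). 2.67 = 3.3468 + log(ratio). log(ratio) = 2.67 − 3.3468 = -0.6768. ratio = 10^(-0.6768) = 0.210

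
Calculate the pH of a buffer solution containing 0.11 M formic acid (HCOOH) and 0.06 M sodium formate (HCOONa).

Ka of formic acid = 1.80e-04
pH = 3.48

pKa = -log(1.80e-04) = 3.74. pH = pKa + log([A⁻]/[HA]) = 3.74 + log(0.06/0.11)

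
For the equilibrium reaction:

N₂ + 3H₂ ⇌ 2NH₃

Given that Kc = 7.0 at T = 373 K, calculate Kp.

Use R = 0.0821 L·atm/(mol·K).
K_p = 0.0075

Δn = (moles gaseous products) − (moles gaseous reactants) = -2
T = 373 K; RT = 0.0821 × 373 = 30.6233
Kp = Kc·(RT)^Δn = 7.0 × (30.6233)^-2 = 7.0 × 0.00106634 = 0.0075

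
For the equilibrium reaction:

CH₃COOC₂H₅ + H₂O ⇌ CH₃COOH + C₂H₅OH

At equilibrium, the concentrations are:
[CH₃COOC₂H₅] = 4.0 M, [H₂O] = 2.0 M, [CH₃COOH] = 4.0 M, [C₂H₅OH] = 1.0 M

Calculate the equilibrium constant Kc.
K_c = 0.5000

Kc = ([CH₃COOH] × [C₂H₅OH]) / ([CH₃COOC₂H₅] × [H₂O])
   = ((4.0)·(1.0)) / ((4.0)·(2.0))
   = 4 / 8 = 0.5000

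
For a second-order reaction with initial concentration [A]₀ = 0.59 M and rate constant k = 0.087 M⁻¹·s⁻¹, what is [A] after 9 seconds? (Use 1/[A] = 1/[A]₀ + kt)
0.4036 M

1/[A] = 1/[A]₀ + k·t = 1/0.59 + (0.087)·(9) = 1.6949 + 0.7830 = 2.4779
[A] = 1/2.4779 = 0.4036 M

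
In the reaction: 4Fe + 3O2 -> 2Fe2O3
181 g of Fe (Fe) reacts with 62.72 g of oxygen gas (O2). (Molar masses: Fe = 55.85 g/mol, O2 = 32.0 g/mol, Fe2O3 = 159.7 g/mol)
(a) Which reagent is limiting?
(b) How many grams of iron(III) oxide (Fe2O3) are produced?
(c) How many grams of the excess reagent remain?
(a) O2, (b) 208.7 g, (c) 35.05 g

Moles of Fe = 181 g ÷ 55.85 g/mol = 3.24082 mol
Moles of O2 = 62.72 g ÷ 32.0 g/mol = 1.96 mol
Moles ÷ coefficient: Fe: 3.24082/4 = 0.8102, O2: 1.96/3 = 0.6533
(a) O2 has the smaller value, so O2 is the limiting reagent.
(b) Moles of Fe2O3 = 1.96 mol O2 × (2/3) = 1.30667 mol; mass = 1.30667 mol × 159.7 g/mol = 208.7 g
(c) Fe consumed = 1.96 × (4/3) = 2.61333 mol; remaining = 3.24082 − 2.61333 = 0.62749 mol; mass = 0.62749 mol × 55.85 g/mol = 35.05 g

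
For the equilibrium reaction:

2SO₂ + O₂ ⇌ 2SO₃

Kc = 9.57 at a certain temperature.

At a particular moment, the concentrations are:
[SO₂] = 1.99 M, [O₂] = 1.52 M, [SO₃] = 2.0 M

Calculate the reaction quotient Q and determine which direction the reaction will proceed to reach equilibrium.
Q = 0.665, Q < K, reaction proceeds forward (toward products)

Q = ([SO₃]^2) / ([SO₂]^2 × [O₂])
  = ((2.0)^2) / ((1.99)^2·(1.52)) = 4/6.0194 = 0.6645
Since Q = 0.6645 < Kc = 9.57, the reaction proceeds forward (toward products) to reach equilibrium.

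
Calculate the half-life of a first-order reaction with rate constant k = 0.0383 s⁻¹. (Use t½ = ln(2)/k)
18.10 s

t½ = ln(2)/k = 0.6931/0.0383 = 18.10 s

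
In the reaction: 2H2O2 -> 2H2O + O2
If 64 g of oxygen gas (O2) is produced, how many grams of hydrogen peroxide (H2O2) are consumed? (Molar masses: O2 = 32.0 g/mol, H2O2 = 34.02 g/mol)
Moles of O2 = 64 g ÷ 32.0 g/mol = 2 mol
Mole ratio: 2 mol H2O2 / 1 mol O2
Moles of H2O2 = 2 × (2/1) = 4 mol
Mass of H2O2 = 4 mol × 34.02 g/mol = 136.1 g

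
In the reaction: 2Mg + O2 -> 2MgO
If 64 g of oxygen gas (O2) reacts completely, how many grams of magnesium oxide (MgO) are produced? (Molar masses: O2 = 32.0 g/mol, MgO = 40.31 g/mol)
Moles of O2 = 64 g ÷ 32.0 g/mol = 2 mol
Mole ratio: 2 mol MgO / 1 mol O2
Moles of MgO = 2 × (2/1) = 4 mol
Mass of MgO = 4 mol × 40.31 g/mol = 161.2 g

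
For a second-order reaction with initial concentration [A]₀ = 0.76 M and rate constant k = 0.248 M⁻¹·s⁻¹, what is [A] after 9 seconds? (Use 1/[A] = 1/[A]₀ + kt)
0.2819 M

1/[A] = 1/[A]₀ + k·t = 1/0.76 + (0.248)·(9) = 1.3158 + 2.2320 = 3.5478
[A] = 1/3.5478 = 0.2819 M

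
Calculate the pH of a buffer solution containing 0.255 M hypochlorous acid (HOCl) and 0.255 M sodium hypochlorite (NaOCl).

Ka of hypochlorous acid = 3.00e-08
pH = 7.52

pKa = -log(3.00e-08) = 7.52. pH = pKa + log([A⁻]/[HA]) = 7.52 + log(0.255/0.255)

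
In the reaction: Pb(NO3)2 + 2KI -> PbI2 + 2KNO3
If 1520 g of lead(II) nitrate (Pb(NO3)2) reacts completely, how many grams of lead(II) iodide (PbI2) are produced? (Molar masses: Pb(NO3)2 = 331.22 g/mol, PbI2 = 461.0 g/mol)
Moles of Pb(NO3)2 = 1520 g ÷ 331.22 g/mol = 4.58909 mol
Mole ratio: 1 mol PbI2 / 1 mol Pb(NO3)2
Moles of PbI2 = 4.58909 × (1/1) = 4.58909 mol
Mass of PbI2 = 4.58909 mol × 461.0 g/mol = 2116 g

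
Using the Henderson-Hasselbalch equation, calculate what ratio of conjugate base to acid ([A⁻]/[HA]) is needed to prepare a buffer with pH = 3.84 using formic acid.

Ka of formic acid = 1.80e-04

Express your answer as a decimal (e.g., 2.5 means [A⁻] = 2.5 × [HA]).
[A⁻]/[HA] = 1.245

pKa = −log(1.80e-04) = 3.7447. pH = pKa + log([A⁻]/[HA]). 3.84 = 3.7447 + log(ratio). log(ratio) = 3.84 − 3.7447 = 0.0953. ratio = 10^(0.0953) = 1.245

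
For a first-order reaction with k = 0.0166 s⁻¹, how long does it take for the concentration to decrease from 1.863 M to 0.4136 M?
90.67 s

From ln[A] = ln[A]₀ - k·t: t = ln([A]₀/[A])/k = ln(1.863/0.4136)/0.0166 = ln(4.5044)/0.0166 = 1.5050/0.0166 = 90.67 s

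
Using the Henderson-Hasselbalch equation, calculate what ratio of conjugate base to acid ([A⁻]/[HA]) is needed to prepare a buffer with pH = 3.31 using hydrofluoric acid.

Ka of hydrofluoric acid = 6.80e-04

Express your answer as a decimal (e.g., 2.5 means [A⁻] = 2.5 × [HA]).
[A⁻]/[HA] = 1.388

pKa = −log(6.80e-04) = 3.1675. pH = pKa + log([A⁻]/[HA]). 3.31 = 3.1675 + log(ratio). log(ratio) = 3.31 − 3.1675 = 0.1425. ratio = 10^(0.1425) = 1.388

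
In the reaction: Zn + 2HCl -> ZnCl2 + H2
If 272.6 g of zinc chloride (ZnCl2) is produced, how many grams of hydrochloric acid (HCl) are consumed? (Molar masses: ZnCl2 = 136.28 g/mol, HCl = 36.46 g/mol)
Moles of ZnCl2 = 272.6 g ÷ 136.28 g/mol = 2.00029 mol
Mole ratio: 2 mol HCl / 1 mol ZnCl2
Moles of HCl = 2.00029 × (2/1) = 4.00059 mol
Mass of HCl = 4.00059 mol × 36.46 g/mol = 145.9 g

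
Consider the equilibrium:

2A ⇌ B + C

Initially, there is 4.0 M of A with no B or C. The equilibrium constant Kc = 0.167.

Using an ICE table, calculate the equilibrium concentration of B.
[B] = 0.899 M

ICE: [A] = 4.0 − 2x, [B] = [C] = x.
Kc = x²/(4.0 − 2x)² = 0.167 ⇒ √Kc = x/(4.0 − 2x).
x = √0.167·4.0/(1 + 2√0.167) = 0.40866·4.0/1.8173 = 0.89947.
[B] = x = 0.899 M.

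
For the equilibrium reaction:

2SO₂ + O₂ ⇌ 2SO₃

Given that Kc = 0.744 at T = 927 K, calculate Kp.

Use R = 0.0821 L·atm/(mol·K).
K_p = 0.0098

Δn = (moles gaseous products) − (moles gaseous reactants) = -1
T = 927 K; RT = 0.0821 × 927 = 76.1067
Kp = Kc·(RT)^Δn = 0.744 × (76.1067)^-1 = 0.744 × 0.0131394 = 0.0098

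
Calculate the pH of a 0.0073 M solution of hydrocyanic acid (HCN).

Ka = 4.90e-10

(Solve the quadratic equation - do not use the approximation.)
pH = 5.72

x² + Ka×x - Ka×C = 0. Using quadratic formula: [H⁺] = 1.8911e-06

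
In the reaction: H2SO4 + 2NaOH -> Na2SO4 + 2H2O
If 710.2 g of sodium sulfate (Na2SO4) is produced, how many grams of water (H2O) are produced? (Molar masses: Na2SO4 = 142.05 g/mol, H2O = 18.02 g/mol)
Moles of Na2SO4 = 710.2 g ÷ 142.05 g/mol = 4.99965 mol
Mole ratio: 2 mol H2O / 1 mol Na2SO4
Moles of H2O = 4.99965 × (2/1) = 9.9993 mol
Mass of H2O = 9.9993 mol × 18.02 g/mol = 180.2 g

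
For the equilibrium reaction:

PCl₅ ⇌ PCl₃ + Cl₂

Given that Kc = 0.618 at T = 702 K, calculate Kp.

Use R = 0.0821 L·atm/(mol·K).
K_p = 35.6179

Δn = (moles gaseous products) − (moles gaseous reactants) = 1
T = 702 K; RT = 0.0821 × 702 = 57.6342
Kp = Kc·(RT)^Δn = 0.618 × (57.6342)^1 = 0.618 × 57.6342 = 35.6179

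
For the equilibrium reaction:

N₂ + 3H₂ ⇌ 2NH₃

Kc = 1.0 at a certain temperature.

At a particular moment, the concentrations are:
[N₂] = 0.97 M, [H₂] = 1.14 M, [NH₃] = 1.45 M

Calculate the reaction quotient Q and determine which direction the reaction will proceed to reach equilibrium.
Q = 1.463, Q > K, reaction proceeds reverse (toward reactants)

Q = ([NH₃]^2) / ([N₂] × [H₂]^3)
  = ((1.45)^2) / ((0.97)·(1.14)^3) = 2.1025/1.4371 = 1.463
Since Q = 1.463 > Kc = 1.0, the reaction proceeds reverse (toward reactants) to reach equilibrium.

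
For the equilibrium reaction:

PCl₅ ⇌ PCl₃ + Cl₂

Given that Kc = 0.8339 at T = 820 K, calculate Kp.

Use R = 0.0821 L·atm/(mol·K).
K_p = 56.1398

Δn = (moles gaseous products) − (moles gaseous reactants) = 1
T = 820 K; RT = 0.0821 × 820 = 67.322
Kp = Kc·(RT)^Δn = 0.8339 × (67.322)^1 = 0.8339 × 67.322 = 56.1398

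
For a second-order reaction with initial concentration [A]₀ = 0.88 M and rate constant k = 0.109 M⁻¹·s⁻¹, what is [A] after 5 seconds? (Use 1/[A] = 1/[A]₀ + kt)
0.5948 M

1/[A] = 1/[A]₀ + k·t = 1/0.88 + (0.109)·(5) = 1.1364 + 0.5450 = 1.6814
[A] = 1/1.6814 = 0.5948 M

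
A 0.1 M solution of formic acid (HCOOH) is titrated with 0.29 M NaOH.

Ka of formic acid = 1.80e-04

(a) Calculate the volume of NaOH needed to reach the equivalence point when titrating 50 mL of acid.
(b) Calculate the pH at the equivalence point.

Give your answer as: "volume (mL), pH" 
V = 17.2 mL, pH = 8.31

(a) At equivalence: moles acid = moles base.
moles acid = 0.1 × 0.05 = 0.005 mol; V_NaOH = 0.005/0.29 = 0.01724 L = 17.2 mL.
(b) At equivalence, all acid → conjugate base A⁻ at [A⁻] = 0.005/0.06724 = 0.07436 M.
Kb = Kw/Ka = 1.0e-14/1.80e-04 = 5.556e-11; [OH⁻] = √(Kb·[A⁻]) = 2.032e-06; pOH = 5.69; pH = 14 − pOH = 8.31.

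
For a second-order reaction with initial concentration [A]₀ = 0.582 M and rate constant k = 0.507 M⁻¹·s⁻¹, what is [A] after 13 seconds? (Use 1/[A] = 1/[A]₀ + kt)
0.1203 M

1/[A] = 1/[A]₀ + k·t = 1/0.582 + (0.507)·(13) = 1.7182 + 6.5910 = 8.3092
[A] = 1/8.3092 = 0.1203 M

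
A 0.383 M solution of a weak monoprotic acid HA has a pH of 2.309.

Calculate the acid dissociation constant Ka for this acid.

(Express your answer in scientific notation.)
K_a = 6.37e-05

[H⁺] = 10^(−pH) = 10^(−2.309) = 4.909e-03 M. For HA ⇌ H⁺ + A⁻, Ka = x²/(C − x) = (4.909e-03)²/(0.383 − 4.909e-03) = 6.37e-05.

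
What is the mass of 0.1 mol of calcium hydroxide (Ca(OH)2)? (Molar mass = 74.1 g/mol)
Mass = 0.1 mol × 74.1 g/mol = 7.41 g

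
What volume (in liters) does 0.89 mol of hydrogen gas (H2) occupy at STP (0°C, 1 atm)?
At STP, 1 mol of gas occupies 22.4 L
Volume = 0.89 mol × 22.4 L/mol = 19.94 L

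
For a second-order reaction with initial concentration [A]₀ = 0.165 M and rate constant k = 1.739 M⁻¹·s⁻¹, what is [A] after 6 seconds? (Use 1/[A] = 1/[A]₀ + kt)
0.0606 M

1/[A] = 1/[A]₀ + k·t = 1/0.165 + (1.739)·(6) = 6.0606 + 10.4340 = 16.4946
[A] = 1/16.4946 = 0.0606 M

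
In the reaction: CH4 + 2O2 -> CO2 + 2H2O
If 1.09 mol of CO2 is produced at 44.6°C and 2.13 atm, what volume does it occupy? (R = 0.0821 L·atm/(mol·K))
T = 44.6°C + 273.15 = 317.75 K
V = nRT/P = (1.09 × 0.0821 × 317.75) / 2.13
V = 13.35 L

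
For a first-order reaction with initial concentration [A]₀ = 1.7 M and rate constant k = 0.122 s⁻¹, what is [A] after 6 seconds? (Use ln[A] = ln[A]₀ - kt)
0.8176 M

ln[A] = ln[A]₀ - k·t = ln(1.7) - (0.122)·(6) = 0.5306 - 0.7320 = -0.2014
[A] = e^(-0.2014) = 0.8176 M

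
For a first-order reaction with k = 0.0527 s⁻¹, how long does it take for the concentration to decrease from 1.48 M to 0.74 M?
13.15 s

From ln[A] = ln[A]₀ - k·t: t = ln([A]₀/[A])/k = ln(1.48/0.74)/0.0527 = ln(2.0000)/0.0527 = 0.6931/0.0527 = 13.15 s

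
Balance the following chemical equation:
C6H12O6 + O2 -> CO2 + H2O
Balanced equation:
C6H12O6 + 6O2 -> 6CO2 + 6H2O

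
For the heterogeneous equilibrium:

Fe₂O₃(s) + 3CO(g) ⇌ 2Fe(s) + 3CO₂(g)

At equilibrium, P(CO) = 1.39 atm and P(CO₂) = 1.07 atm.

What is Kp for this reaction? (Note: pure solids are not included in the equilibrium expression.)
K_p = 0.456

Solids (Fe₂O₃, Fe) are excluded.
Kp = P(CO₂)³/P(CO)³ = (1.07)³/(1.39)³ = 1.225/2.686 = 0.456.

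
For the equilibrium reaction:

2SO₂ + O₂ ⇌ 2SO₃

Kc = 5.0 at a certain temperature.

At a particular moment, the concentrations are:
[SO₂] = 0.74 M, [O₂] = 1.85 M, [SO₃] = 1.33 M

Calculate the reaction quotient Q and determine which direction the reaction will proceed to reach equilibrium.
Q = 1.746, Q < K, reaction proceeds forward (toward products)

Q = ([SO₃]^2) / ([SO₂]^2 × [O₂])
  = ((1.33)^2) / ((0.74)^2·(1.85)) = 1.7689/1.0131 = 1.746
Since Q = 1.746 < Kc = 5.0, the reaction proceeds forward (toward products) to reach equilibrium.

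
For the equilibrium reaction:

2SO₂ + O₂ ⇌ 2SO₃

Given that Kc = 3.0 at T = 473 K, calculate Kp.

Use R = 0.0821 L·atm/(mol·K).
K_p = 0.0773

Δn = (moles gaseous products) − (moles gaseous reactants) = -1
T = 473 K; RT = 0.0821 × 473 = 38.8333
Kp = Kc·(RT)^Δn = 3.0 × (38.8333)^-1 = 3.0 × 0.0257511 = 0.0773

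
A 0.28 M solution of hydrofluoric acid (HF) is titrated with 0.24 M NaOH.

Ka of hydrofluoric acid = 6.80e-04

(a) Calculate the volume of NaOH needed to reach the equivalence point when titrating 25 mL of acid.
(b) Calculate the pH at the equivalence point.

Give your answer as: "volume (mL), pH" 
V = 29.2 mL, pH = 8.14

(a) At equivalence: moles acid = moles base.
moles acid = 0.28 × 0.025 = 0.007 mol; V_NaOH = 0.007/0.24 = 0.02917 L = 29.2 mL.
(b) At equivalence, all acid → conjugate base A⁻ at [A⁻] = 0.007/0.05417 = 0.1292 M.
Kb = Kw/Ka = 1.0e-14/6.80e-04 = 1.471e-11; [OH⁻] = √(Kb·[A⁻]) = 1.379e-06; pOH = 5.86; pH = 14 − pOH = 8.14.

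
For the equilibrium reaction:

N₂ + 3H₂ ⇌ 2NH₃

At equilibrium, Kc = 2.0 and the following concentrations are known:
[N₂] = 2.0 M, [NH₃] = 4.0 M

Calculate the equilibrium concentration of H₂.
[H₂] = 1.5874 M

Kc = ([NH₃]^2) / ([N₂] × [H₂]^3) = 2.0
[H₂]^3 = (product terms)/(Kc · other reactant terms) = 16 / (2.0 · 2) = 4
[H₂] = (4)^(1/3) = 1.5874 M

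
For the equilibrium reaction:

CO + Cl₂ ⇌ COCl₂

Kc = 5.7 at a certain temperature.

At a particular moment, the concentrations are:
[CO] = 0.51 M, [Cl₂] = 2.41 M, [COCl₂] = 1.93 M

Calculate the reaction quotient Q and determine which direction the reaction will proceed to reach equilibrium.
Q = 1.570, Q < K, reaction proceeds forward (toward products)

Q = ([COCl₂]) / ([CO] × [Cl₂])
  = ((1.93)) / ((0.51)·(2.41)) = 1.93/1.2291 = 1.57
Since Q = 1.57 < Kc = 5.7, the reaction proceeds forward (toward products) to reach equilibrium.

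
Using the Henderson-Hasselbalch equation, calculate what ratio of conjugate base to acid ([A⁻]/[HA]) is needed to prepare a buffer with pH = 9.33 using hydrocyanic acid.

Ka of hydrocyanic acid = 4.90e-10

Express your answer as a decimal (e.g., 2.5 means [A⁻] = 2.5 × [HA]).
[A⁻]/[HA] = 1.048

pKa = −log(4.90e-10) = 9.3098. pH = pKa + log([A⁻]/[HA]). 9.33 = 9.3098 + log(ratio). log(ratio) = 9.33 − 9.3098 = 0.0202. ratio = 10^(0.0202) = 1.048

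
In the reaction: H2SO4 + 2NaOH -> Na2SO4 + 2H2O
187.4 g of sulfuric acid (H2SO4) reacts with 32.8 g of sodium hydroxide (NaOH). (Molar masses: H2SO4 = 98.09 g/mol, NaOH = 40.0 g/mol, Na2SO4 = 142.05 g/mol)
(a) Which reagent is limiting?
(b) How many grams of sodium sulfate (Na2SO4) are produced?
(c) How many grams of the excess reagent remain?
(a) NaOH, (b) 58.24 g, (c) 147.2 g

Moles of H2SO4 = 187.4 g ÷ 98.09 g/mol = 1.91049 mol
Moles of NaOH = 32.8 g ÷ 40.0 g/mol = 0.82 mol
Moles ÷ coefficient: H2SO4: 1.91049/1 = 1.91, NaOH: 0.82/2 = 0.41
(a) NaOH has the smaller value, so NaOH is the limiting reagent.
(b) Moles of Na2SO4 = 0.82 mol NaOH × (1/2) = 0.41 mol; mass = 0.41 mol × 142.05 g/mol = 58.24 g
(c) H2SO4 consumed = 0.82 × (1/2) = 0.41 mol; remaining = 1.91049 − 0.41 = 1.50049 mol; mass = 1.50049 mol × 98.09 g/mol = 147.2 g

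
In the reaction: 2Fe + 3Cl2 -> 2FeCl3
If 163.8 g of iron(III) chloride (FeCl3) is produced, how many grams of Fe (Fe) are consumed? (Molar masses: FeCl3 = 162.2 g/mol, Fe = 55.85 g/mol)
Moles of FeCl3 = 163.8 g ÷ 162.2 g/mol = 1.00986 mol
Mole ratio: 2 mol Fe / 2 mol FeCl3
Moles of Fe = 1.00986 × (2/2) = 1.00986 mol
Mass of Fe = 1.00986 mol × 55.85 g/mol = 56.4 g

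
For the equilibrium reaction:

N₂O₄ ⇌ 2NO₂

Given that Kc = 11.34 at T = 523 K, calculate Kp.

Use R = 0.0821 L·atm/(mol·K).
K_p = 486.9203

Δn = (moles gaseous products) − (moles gaseous reactants) = 1
T = 523 K; RT = 0.0821 × 523 = 42.9383
Kp = Kc·(RT)^Δn = 11.34 × (42.9383)^1 = 11.34 × 42.9383 = 486.9203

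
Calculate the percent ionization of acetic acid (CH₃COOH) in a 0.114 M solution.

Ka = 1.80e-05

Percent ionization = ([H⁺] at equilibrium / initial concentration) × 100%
Percent ionization = 1.25%

Let x = [H⁺]. Ka = x²/(C - x) ⇒ x² + (1.80e-05)x - (1.80e-05)(0.114) = 0. x = 1.4235e-03. Percent = (1.4235e-03/0.114) × 100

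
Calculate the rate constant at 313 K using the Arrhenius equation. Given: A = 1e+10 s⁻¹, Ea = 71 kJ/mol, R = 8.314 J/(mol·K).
1.42e-02 s⁻¹

k = A·exp(-Ea/(R·T)) = 1e+10·exp(-71000/(8.314·313)) = 1e+10·exp(-27.2837) = 1e+10·1.4152e-12 = 1.42e-02 s⁻¹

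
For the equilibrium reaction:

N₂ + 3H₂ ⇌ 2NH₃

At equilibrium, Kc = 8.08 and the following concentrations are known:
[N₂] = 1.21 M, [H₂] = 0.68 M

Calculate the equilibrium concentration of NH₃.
[NH₃] = 1.7533 M

Kc = ([NH₃]^2) / ([N₂] × [H₂]^3) = 8.08
[NH₃]^2 = Kc · (reactant terms)/(other product terms) = 8.08 · 0.38046 / 1 = 3.0741
[NH₃] = (3.0741)^(1/2) = 1.7533 M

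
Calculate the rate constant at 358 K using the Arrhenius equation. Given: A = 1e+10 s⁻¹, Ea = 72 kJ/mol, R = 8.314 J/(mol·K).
3.12e-01 s⁻¹

k = A·exp(-Ea/(R·T)) = 1e+10·exp(-72000/(8.314·358)) = 1e+10·exp(-24.1902) = 1e+10·3.1213e-11 = 3.12e-01 s⁻¹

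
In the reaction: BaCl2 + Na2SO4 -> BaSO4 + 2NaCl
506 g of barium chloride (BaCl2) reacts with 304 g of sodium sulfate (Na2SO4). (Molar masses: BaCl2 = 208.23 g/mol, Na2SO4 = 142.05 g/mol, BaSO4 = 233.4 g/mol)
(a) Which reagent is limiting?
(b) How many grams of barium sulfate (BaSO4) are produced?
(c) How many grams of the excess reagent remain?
(a) Na2SO4, (b) 499.5 g, (c) 60.37 g

Moles of BaCl2 = 506 g ÷ 208.23 g/mol = 2.43001 mol
Moles of Na2SO4 = 304 g ÷ 142.05 g/mol = 2.14009 mol
Moles ÷ coefficient: BaCl2: 2.43001/1 = 2.43, Na2SO4: 2.14009/1 = 2.14
(a) Na2SO4 has the smaller value, so Na2SO4 is the limiting reagent.
(b) Moles of BaSO4 = 2.14009 mol Na2SO4 × (1/1) = 2.14009 mol; mass = 2.14009 mol × 233.4 g/mol = 499.5 g
(c) BaCl2 consumed = 2.14009 × (1/1) = 2.14009 mol; remaining = 2.43001 − 2.14009 = 0.289914 mol; mass = 0.289914 mol × 208.23 g/mol = 60.37 g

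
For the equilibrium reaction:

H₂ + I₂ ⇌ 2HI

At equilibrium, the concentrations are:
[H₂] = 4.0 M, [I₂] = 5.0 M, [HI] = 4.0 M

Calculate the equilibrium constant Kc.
K_c = 0.8000

Kc = ([HI]^2) / ([H₂] × [I₂])
   = ((4.0)^2) / ((4.0)·(5.0))
   = 16 / 20 = 0.8000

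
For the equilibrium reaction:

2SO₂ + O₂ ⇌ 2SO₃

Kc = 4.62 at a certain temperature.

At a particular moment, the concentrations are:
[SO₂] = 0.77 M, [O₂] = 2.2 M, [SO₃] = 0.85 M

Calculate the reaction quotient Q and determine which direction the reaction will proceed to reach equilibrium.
Q = 0.554, Q < K, reaction proceeds forward (toward products)

Q = ([SO₃]^2) / ([SO₂]^2 × [O₂])
  = ((0.85)^2) / ((0.77)^2·(2.2)) = 0.7225/1.3044 = 0.5539
Since Q = 0.5539 < Kc = 4.62, the reaction proceeds forward (toward products) to reach equilibrium.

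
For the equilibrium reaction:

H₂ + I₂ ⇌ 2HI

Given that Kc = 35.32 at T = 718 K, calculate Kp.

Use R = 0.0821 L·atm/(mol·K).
K_p = 35.3200

Δn = (moles gaseous products) − (moles gaseous reactants) = 0
T = 718 K; RT = 0.0821 × 718 = 58.9478
Kp = Kc·(RT)^Δn = 35.32 × (58.9478)^0 = 35.32 × 1 = 35.3200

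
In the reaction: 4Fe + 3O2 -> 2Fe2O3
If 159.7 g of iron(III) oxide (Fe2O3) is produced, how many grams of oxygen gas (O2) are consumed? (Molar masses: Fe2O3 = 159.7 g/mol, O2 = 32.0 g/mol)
Moles of Fe2O3 = 159.7 g ÷ 159.7 g/mol = 1 mol
Mole ratio: 3 mol O2 / 2 mol Fe2O3
Moles of O2 = 1 × (3/2) = 1.5 mol
Mass of O2 = 1.5 mol × 32.0 g/mol = 48 g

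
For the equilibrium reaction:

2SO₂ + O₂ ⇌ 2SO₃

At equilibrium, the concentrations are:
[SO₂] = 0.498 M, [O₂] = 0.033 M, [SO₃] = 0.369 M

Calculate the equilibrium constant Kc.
K_c = 16.6372

Kc = ([SO₃]^2) / ([SO₂]^2 × [O₂])
   = ((0.369)^2) / ((0.498)^2·(0.033))
   = 0.13616 / 0.0081841 = 16.6372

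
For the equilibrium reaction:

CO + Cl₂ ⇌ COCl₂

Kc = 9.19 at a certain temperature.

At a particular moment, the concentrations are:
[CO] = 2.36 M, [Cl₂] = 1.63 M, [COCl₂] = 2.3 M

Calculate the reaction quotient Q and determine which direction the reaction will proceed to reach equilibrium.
Q = 0.598, Q < K, reaction proceeds forward (toward products)

Q = ([COCl₂]) / ([CO] × [Cl₂])
  = ((2.3)) / ((2.36)·(1.63)) = 2.3/3.8468 = 0.5979
Since Q = 0.5979 < Kc = 9.19, the reaction proceeds forward (toward products) to reach equilibrium.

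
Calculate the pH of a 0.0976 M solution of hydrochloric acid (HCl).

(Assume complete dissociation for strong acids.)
pH = 1.01

[H⁺] = 0.0976 M for strong acid. pH = -log[H⁺] = -log(0.0976)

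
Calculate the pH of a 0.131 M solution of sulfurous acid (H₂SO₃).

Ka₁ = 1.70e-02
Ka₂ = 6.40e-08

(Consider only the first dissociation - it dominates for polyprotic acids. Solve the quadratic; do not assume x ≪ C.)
pH = 1.40

x² + Ka₁·x − Ka₁·C = 0 with Ka₁ = 1.70e-02, C = 0.131.
x = (−Ka₁ + √(Ka₁² + 4·Ka₁·C))/2 = 3.9450e-02 M, so pH = 1.40.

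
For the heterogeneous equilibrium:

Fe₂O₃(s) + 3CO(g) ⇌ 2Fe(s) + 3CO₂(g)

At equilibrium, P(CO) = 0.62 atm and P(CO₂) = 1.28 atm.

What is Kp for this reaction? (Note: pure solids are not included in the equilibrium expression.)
K_p = 8.799

Solids (Fe₂O₃, Fe) are excluded.
Kp = P(CO₂)³/P(CO)³ = (1.28)³/(0.62)³ = 2.097/0.2383 = 8.799.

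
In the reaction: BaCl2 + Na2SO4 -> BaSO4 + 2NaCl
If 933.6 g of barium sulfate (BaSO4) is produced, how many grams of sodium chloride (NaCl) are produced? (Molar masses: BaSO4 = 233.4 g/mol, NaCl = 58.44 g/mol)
Moles of BaSO4 = 933.6 g ÷ 233.4 g/mol = 4 mol
Mole ratio: 2 mol NaCl / 1 mol BaSO4
Moles of NaCl = 4 × (2/1) = 8 mol
Mass of NaCl = 8 mol × 58.44 g/mol = 467.5 g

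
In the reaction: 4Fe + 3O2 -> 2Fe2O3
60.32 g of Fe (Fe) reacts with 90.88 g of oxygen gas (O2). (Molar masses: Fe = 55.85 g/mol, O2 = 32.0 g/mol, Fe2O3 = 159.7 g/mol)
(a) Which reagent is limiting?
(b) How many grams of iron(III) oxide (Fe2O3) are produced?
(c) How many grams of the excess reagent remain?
(a) Fe, (b) 86.24 g, (c) 64.96 g

Moles of Fe = 60.32 g ÷ 55.85 g/mol = 1.08004 mol
Moles of O2 = 90.88 g ÷ 32.0 g/mol = 2.84 mol
Moles ÷ coefficient: Fe: 1.08004/4 = 0.27, O2: 2.84/3 = 0.9467
(a) Fe has the smaller value, so Fe is the limiting reagent.
(b) Moles of Fe2O3 = 1.08004 mol Fe × (2/4) = 0.540018 mol; mass = 0.540018 mol × 159.7 g/mol = 86.24 g
(c) O2 consumed = 1.08004 × (3/4) = 0.810027 mol; remaining = 2.84 − 0.810027 = 2.02997 mol; mass = 2.02997 mol × 32.0 g/mol = 64.96 g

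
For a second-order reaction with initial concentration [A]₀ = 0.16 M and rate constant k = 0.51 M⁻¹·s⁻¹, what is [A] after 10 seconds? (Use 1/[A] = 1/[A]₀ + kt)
0.0881 M

1/[A] = 1/[A]₀ + k·t = 1/0.16 + (0.51)·(10) = 6.2500 + 5.1000 = 11.3500
[A] = 1/11.3500 = 0.0881 M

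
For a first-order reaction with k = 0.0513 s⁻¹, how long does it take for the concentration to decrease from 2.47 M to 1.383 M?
11.31 s

From ln[A] = ln[A]₀ - k·t: t = ln([A]₀/[A])/k = ln(2.47/1.383)/0.0513 = ln(1.7860)/0.0513 = 0.5800/0.0513 = 11.31 s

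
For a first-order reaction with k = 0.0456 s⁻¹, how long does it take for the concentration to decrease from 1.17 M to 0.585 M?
15.20 s

From ln[A] = ln[A]₀ - k·t: t = ln([A]₀/[A])/k = ln(1.17/0.585)/0.0456 = ln(2.0000)/0.0456 = 0.6931/0.0456 = 15.20 s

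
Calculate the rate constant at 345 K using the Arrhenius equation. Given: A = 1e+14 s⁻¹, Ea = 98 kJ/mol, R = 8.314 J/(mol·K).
1.45e-01 s⁻¹

k = A·exp(-Ea/(R·T)) = 1e+14·exp(-98000/(8.314·345)) = 1e+14·exp(-34.1662) = 1e+14·1.4514e-15 = 1.45e-01 s⁻¹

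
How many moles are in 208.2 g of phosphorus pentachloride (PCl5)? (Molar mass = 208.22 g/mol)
Moles = 208.2 g ÷ 208.22 g/mol = 0.9999 mol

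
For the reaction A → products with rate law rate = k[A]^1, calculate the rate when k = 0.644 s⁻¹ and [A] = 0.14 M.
0.09016 M/s

rate = k·[A]^1 = 0.644·(0.14)^1 = 0.644·0.14 = 0.09016 M/s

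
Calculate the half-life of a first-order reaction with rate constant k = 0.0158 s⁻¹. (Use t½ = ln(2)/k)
43.87 s

t½ = ln(2)/k = 0.6931/0.0158 = 43.87 s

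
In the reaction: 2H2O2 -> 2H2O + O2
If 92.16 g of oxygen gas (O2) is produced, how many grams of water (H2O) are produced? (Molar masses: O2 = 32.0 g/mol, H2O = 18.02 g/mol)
Moles of O2 = 92.16 g ÷ 32.0 g/mol = 2.88 mol
Mole ratio: 2 mol H2O / 1 mol O2
Moles of H2O = 2.88 × (2/1) = 5.76 mol
Mass of H2O = 5.76 mol × 18.02 g/mol = 103.8 g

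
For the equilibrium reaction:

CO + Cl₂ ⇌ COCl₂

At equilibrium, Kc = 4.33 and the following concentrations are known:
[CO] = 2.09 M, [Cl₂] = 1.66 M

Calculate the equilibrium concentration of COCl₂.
[COCl₂] = 15.0225 M

Kc = ([COCl₂]) / ([CO] × [Cl₂]) = 4.33
[COCl₂]^1 = Kc · (reactant terms)/(other product terms) = 4.33 · 3.4694 / 1 = 15.023
[COCl₂] = 15.0225 M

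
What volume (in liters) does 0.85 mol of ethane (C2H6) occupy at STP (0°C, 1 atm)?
At STP, 1 mol of gas occupies 22.4 L
Volume = 0.85 mol × 22.4 L/mol = 19.04 L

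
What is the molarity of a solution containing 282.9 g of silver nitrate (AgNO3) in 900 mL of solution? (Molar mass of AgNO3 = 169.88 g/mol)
Moles of AgNO3 = 282.9 g ÷ 169.88 g/mol = 1.66529 mol
Volume = 900 mL = 0.9 L
Molarity = 1.66529 mol ÷ 0.9 L = 1.85 M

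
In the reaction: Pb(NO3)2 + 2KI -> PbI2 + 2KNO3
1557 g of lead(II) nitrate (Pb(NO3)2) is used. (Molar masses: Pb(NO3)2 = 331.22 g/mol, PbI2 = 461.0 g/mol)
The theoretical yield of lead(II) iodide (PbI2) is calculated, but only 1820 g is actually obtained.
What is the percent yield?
Moles of Pb(NO3)2 = 1557 g ÷ 331.22 g/mol = 4.7008 mol
Mole ratio: 1 mol PbI2 / 1 mol Pb(NO3)2
Moles of PbI2 = 4.7008 × (1/1) = 4.7008 mol
Theoretical yield = 4.7008 mol × 461.0 g/mol = 2167.1 g
Actual yield = 1820 g
Percent yield = (1820 / 2167.1) × 100% = 84.0%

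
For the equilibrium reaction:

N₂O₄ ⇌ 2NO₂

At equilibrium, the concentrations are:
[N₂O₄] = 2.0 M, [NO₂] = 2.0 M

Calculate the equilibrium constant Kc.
K_c = 2.0000

Kc = ([NO₂]^2) / ([N₂O₄])
   = ((2.0)^2) / ((2.0))
   = 4 / 2 = 2.0000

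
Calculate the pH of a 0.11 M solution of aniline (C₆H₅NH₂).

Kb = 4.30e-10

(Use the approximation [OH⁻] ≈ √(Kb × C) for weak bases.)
pH = 8.84

[OH⁻] = √(Kb × C) = √(4.30e-10 × 0.11) = 6.8775e-06. pOH = 5.16, pH = 14 - pOH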